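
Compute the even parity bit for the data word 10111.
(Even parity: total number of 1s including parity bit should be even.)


Number of 1s in data: 4
Parity bit: 0

0


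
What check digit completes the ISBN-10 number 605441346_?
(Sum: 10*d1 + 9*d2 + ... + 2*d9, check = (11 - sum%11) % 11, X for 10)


Weighted sum: 193
193 mod 11 = 6

Check digit: 5


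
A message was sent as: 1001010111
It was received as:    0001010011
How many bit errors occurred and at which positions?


XOR: 1000000100

2 error(s) at position(s): 0, 7


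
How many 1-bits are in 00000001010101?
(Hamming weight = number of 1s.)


Counting 1s in 00000001010101

4


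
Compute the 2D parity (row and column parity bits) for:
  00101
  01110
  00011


Row parities: 010
Column parities: 01000

Row P: 010, Col P: 01000, Corner: 1


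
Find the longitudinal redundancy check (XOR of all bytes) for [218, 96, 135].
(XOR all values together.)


XOR chain: 218 ^ 96 ^ 135 = 61

61


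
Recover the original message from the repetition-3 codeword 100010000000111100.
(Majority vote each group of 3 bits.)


Groups: 100, 010, 000, 000, 111, 100
Majority votes: 000010

000010


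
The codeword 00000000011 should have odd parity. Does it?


Number of 1s: 2

No, parity error (2 ones)


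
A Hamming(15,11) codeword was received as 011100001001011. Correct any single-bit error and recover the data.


Syndrome = 1: error at position 1

Data: 10001001011 (corrected bit 1)


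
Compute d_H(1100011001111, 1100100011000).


XOR: 0000111010111
Count of 1s: 7

7


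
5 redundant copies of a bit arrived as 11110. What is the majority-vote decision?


Ones: 4 out of 5
Threshold: 3

1 (4/5 voted 1)


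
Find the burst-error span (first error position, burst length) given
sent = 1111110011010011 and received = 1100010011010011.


XOR: 0011100000000000

Burst at position 2, length 3


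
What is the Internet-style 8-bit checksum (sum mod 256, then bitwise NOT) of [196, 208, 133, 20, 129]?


Sum = 686 mod 256 = 174
Complement = 81

81


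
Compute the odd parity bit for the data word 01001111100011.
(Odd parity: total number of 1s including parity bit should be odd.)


Number of 1s in data: 8
Parity bit: 1

1


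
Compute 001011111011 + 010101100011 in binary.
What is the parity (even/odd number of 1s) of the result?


001011111011 = 763
010101100011 = 1379
Sum = 2142 = 100001011110
1s count = 6

even parity (6 ones in 100001011110)


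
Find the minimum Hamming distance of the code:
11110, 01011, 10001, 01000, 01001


Comparing all pairs, minimum distance: 1
Can detect 0 errors, correct 0 errors

1


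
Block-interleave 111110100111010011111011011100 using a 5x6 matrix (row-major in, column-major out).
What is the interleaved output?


Matrix:
  111110
  100111
  010011
  111011
  011100
Read columns: 110101011110011110011111001110

110101011110011110011111001110


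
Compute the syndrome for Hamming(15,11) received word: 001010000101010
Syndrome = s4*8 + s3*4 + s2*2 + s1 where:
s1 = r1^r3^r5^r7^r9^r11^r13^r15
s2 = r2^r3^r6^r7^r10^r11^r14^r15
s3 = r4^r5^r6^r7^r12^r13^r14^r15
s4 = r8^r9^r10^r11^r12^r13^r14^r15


s1=0, s2=1, s3=1, s4=1

Syndrome = 14 (error at position 14)


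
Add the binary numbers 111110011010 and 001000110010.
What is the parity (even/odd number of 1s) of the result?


111110011010 = 3994
001000110010 = 562
Sum = 4556 = 1000111001100
1s count = 6

even parity (6 ones in 1000111001100)


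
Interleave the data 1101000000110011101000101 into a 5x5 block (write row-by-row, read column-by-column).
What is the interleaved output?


Matrix:
  11010
  00000
  11001
  11010
  00101
Read columns: 1011010110000011001000101

1011010110000011001000101


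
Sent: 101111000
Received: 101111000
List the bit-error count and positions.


XOR: 000000000

0 errors (received matches sent)


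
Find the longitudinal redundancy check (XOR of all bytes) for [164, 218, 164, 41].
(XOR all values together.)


XOR chain: 164 ^ 218 ^ 164 ^ 41 = 243

243


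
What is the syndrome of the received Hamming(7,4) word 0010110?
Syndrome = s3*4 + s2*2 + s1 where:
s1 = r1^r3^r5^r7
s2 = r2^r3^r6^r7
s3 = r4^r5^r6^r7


s1=0, s2=0, s3=0

Syndrome = 0 (no error)


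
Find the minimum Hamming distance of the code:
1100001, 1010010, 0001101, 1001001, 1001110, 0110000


Comparing all pairs, minimum distance: 2
Can detect 1 errors, correct 0 errors

2


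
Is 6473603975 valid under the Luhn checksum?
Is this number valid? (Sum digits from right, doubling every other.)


Luhn sum = 43
43 mod 10 = 3

Invalid (Luhn sum mod 10 = 3)


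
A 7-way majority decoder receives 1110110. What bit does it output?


Ones: 5 out of 7
Threshold: 4

1 (5/7 voted 1)


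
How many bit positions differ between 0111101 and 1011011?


XOR: 1100110
Count of 1s: 4

4


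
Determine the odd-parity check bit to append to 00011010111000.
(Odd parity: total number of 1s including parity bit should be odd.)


Number of 1s in data: 6
Parity bit: 1

1


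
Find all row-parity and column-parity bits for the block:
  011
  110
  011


Row parities: 000
Column parities: 110

Row P: 000, Col P: 110, Corner: 0


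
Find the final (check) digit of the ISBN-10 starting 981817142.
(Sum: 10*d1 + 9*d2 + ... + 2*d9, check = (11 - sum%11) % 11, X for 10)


Weighted sum: 287
287 mod 11 = 1

Check digit: X


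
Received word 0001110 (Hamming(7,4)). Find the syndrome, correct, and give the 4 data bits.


Syndrome = 7: error at position 7

Data: 0111 (corrected bit 7)


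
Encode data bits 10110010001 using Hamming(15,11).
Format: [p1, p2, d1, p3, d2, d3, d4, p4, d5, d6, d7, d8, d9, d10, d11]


Parity bits: p1=0, p2=1, p3=1, p4=0

011101100010001


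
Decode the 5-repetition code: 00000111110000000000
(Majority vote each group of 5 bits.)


Groups: 00000, 11111, 00000, 00000
Majority votes: 0100

0100


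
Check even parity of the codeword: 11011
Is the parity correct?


Number of 1s: 4

Yes, parity is correct (4 ones)


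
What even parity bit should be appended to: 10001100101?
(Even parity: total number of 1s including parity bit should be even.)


Number of 1s in data: 5
Parity bit: 1

1


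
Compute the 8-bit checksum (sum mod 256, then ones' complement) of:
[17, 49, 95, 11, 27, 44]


Sum = 243 mod 256 = 243
Complement = 12

12


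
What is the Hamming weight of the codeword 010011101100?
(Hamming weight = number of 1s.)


Counting 1s in 010011101100

6


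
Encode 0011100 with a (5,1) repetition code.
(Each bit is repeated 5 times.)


Each bit -> 5 copies

00000000001111111111111110000000000


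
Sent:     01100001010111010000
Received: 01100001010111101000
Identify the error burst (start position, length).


XOR: 00000000000000111000

Burst at position 14, length 3


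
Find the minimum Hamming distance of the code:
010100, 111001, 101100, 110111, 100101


Comparing all pairs, minimum distance: 2
Can detect 1 errors, correct 0 errors

2


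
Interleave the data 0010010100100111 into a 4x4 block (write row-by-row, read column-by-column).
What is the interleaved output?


Matrix:
  0010
  0101
  0010
  0111
Read columns: 0000010110110101

0000010110110101


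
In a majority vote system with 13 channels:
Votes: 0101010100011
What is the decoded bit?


Ones: 6 out of 13
Threshold: 7

0 (6/13 voted 1)


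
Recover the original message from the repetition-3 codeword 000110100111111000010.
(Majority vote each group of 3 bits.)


Groups: 000, 110, 100, 111, 111, 000, 010
Majority votes: 0101100

0101100


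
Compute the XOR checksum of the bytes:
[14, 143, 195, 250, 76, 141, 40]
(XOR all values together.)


XOR chain: 14 ^ 143 ^ 195 ^ 250 ^ 76 ^ 141 ^ 40 = 81

81


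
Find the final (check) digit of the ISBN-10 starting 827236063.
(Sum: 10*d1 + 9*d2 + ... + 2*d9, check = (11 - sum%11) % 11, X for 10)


Weighted sum: 240
240 mod 11 = 9

Check digit: 2


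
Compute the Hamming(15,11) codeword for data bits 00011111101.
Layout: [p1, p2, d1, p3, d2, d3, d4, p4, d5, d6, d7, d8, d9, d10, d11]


Parity bits: p1=1, p2=0, p3=0, p4=0

100000101111101


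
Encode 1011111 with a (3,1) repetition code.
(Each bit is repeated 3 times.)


Each bit -> 3 copies

111000111111111111111


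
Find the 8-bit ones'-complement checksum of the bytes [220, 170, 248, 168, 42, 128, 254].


Sum = 1230 mod 256 = 206
Complement = 49

49


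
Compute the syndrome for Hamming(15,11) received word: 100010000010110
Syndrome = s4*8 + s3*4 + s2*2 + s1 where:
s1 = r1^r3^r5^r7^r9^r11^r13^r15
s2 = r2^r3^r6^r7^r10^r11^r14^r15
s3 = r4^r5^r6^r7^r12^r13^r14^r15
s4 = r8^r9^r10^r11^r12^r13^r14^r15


s1=0, s2=0, s3=1, s4=1

Syndrome = 12 (error at position 12)


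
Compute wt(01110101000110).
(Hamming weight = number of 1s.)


Counting 1s in 01110101000110

7


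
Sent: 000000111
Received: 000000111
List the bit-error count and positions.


XOR: 000000000

0 errors (received matches sent)


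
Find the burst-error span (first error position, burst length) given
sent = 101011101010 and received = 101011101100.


XOR: 000000000110

Burst at position 9, length 2


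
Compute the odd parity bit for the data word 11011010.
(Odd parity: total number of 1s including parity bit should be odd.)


Number of 1s in data: 5
Parity bit: 0

0


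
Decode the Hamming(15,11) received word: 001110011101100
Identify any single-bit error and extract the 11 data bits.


Syndrome = 8: error at position 8

Data: 11001101100 (corrected bit 8)


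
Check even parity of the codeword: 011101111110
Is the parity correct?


Number of 1s: 9

No, parity error (9 ones)


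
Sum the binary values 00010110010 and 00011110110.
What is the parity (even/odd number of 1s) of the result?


00010110010 = 178
00011110110 = 246
Sum = 424 = 110101000
1s count = 4

even parity (4 ones in 110101000)


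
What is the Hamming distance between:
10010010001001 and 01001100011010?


XOR: 11011110010011
Count of 1s: 9

9


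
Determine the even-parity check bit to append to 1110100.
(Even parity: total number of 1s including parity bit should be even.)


Number of 1s in data: 4
Parity bit: 0

0


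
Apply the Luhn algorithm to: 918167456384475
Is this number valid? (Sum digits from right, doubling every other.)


Luhn sum = 79
79 mod 10 = 9

Invalid (Luhn sum mod 10 = 9)


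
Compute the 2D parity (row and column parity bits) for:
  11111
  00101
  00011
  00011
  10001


Row parities: 10000
Column parities: 01011

Row P: 10000, Col P: 01011, Corner: 1


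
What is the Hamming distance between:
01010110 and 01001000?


XOR: 00011110
Count of 1s: 4

4


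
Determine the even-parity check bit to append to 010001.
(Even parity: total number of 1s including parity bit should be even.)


Number of 1s in data: 2
Parity bit: 0

0


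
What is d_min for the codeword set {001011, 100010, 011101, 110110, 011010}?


Comparing all pairs, minimum distance: 2
Can detect 1 errors, correct 0 errors

2


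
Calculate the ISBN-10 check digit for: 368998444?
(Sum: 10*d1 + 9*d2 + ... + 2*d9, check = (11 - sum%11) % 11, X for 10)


Weighted sum: 341
341 mod 11 = 0

Check digit: 0


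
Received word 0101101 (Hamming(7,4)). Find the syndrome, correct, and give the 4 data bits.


Syndrome = 4: error at position 4

Data: 0101 (corrected bit 4)


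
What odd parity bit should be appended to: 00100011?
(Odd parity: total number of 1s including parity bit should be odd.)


Number of 1s in data: 3
Parity bit: 0

0


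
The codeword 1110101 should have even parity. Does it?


Number of 1s: 5

No, parity error (5 ones)


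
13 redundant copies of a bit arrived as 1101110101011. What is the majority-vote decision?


Ones: 9 out of 13
Threshold: 7

1 (9/13 voted 1)


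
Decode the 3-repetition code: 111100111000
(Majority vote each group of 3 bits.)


Groups: 111, 100, 111, 000
Majority votes: 1010

1010


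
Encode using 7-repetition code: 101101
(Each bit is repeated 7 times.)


Each bit -> 7 copies

111111100000001111111111111100000001111111


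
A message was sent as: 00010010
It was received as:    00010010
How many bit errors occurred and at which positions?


XOR: 00000000

0 errors (received matches sent)


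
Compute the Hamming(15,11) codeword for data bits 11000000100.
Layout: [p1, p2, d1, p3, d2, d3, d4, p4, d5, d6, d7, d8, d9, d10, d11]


Parity bits: p1=1, p2=1, p3=0, p4=1

111010010000100


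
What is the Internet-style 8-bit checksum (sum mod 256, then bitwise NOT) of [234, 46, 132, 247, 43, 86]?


Sum = 788 mod 256 = 20
Complement = 235

235


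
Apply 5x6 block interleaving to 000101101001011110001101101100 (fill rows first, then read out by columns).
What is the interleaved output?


Matrix:
  000101
  101001
  011110
  001101
  101100
Read columns: 010010010001111101110010011010

010010010001111101110010011010


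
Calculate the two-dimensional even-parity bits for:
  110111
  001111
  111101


Row parities: 101
Column parities: 000101

Row P: 101, Col P: 000101, Corner: 0


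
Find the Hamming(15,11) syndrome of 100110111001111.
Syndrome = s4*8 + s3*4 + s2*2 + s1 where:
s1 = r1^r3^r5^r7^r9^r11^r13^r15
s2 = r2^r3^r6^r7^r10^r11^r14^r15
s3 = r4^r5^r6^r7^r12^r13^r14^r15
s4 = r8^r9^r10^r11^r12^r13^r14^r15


s1=0, s2=1, s3=1, s4=0

Syndrome = 6 (error at position 6)


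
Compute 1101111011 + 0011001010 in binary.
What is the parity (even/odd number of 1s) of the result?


1101111011 = 891
0011001010 = 202
Sum = 1093 = 10001000101
1s count = 4

even parity (4 ones in 10001000101)


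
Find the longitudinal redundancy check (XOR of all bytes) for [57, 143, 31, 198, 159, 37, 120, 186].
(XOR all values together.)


XOR chain: 57 ^ 143 ^ 31 ^ 198 ^ 159 ^ 37 ^ 120 ^ 186 = 23

23


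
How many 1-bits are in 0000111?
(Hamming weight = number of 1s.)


Counting 1s in 0000111

3


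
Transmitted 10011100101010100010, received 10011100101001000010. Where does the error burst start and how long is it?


XOR: 00000000000011100000

Burst at position 12, length 3


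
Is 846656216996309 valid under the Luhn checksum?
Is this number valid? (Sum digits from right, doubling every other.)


Luhn sum = 76
76 mod 10 = 6

Invalid (Luhn sum mod 10 = 6)


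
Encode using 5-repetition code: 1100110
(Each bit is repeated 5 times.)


Each bit -> 5 copies

11111111110000000000111111111100000


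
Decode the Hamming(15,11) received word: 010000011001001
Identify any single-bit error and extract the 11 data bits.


Syndrome = 0: no error detected

Data: 00001001001 (no errors)


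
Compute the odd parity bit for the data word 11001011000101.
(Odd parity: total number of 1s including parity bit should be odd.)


Number of 1s in data: 7
Parity bit: 0

0


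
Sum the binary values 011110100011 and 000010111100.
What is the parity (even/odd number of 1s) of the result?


011110100011 = 1955
000010111100 = 188
Sum = 2143 = 100001011111
1s count = 7

odd parity (7 ones in 100001011111)


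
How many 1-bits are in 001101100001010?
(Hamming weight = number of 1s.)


Counting 1s in 001101100001010

6


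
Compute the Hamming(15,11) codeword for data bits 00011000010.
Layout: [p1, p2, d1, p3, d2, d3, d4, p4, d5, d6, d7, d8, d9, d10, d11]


Parity bits: p1=0, p2=0, p3=0, p4=0

000000101000010


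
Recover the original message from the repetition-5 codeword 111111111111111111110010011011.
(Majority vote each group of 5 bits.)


Groups: 11111, 11111, 11111, 11111, 00100, 11011
Majority votes: 111101

111101


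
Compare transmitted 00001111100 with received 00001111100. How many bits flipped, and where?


XOR: 00000000000

0 errors (received matches sent)


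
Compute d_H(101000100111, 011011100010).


XOR: 110011000101
Count of 1s: 6

6


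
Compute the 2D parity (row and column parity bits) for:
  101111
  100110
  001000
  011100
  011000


Row parities: 11110
Column parities: 000101

Row P: 11110, Col P: 000101, Corner: 0


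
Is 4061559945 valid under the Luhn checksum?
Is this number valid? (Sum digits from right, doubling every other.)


Luhn sum = 49
49 mod 10 = 9

Invalid (Luhn sum mod 10 = 9)


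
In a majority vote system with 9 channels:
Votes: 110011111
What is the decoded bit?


Ones: 7 out of 9
Threshold: 5

1 (7/9 voted 1)


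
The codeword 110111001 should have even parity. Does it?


Number of 1s: 6

Yes, parity is correct (6 ones)


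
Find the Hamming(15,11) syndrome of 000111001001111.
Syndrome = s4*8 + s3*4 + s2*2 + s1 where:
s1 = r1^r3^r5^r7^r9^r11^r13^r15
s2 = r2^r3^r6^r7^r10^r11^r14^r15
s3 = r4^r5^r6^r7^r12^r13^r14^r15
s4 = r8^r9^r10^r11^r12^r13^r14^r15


s1=0, s2=1, s3=1, s4=1

Syndrome = 14 (error at position 14)


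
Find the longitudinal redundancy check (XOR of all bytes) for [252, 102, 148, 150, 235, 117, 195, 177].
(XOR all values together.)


XOR chain: 252 ^ 102 ^ 148 ^ 150 ^ 235 ^ 117 ^ 195 ^ 177 = 116

116


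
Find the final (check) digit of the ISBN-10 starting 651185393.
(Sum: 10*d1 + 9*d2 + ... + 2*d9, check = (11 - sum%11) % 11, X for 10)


Weighted sum: 238
238 mod 11 = 7

Check digit: 4


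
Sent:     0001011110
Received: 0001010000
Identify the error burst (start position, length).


XOR: 0000001110

Burst at position 6, length 3


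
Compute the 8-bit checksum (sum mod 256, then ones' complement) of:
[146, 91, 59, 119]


Sum = 415 mod 256 = 159
Complement = 96

96


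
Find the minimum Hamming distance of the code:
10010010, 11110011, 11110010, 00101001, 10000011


Comparing all pairs, minimum distance: 1
Can detect 0 errors, correct 0 errors

1


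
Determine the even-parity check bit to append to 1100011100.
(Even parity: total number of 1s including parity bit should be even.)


Number of 1s in data: 5
Parity bit: 1

1


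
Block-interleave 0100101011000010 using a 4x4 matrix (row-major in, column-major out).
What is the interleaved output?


Matrix:
  0100
  1010
  1100
  0010
Read columns: 0110101001010000

0110101001010000


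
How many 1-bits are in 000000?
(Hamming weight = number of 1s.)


Counting 1s in 000000

0


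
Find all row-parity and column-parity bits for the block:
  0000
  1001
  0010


Row parities: 001
Column parities: 1011

Row P: 001, Col P: 1011, Corner: 1


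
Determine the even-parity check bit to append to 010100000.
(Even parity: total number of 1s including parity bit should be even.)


Number of 1s in data: 2
Parity bit: 0

0


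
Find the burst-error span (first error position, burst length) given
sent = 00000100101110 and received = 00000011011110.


XOR: 00000111110000

Burst at position 5, length 5


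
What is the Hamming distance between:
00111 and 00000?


XOR: 00111
Count of 1s: 3

3


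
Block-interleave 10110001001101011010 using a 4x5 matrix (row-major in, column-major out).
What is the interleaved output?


Matrix:
  10110
  00100
  11010
  11010
Read columns: 10110011110010110000

10110011110010110000


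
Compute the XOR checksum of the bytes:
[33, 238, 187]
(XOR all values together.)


XOR chain: 33 ^ 238 ^ 187 = 116

116


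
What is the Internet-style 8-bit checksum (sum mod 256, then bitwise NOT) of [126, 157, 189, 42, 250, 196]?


Sum = 960 mod 256 = 192
Complement = 63

63


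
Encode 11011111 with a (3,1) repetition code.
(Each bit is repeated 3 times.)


Each bit -> 3 copies

111111000111111111111111


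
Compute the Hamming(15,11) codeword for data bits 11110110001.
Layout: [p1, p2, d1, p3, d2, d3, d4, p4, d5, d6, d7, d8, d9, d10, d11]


Parity bits: p1=1, p2=0, p3=0, p4=1

101011110110001


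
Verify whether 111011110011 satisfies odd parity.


Number of 1s: 9

Yes, parity is correct (9 ones)


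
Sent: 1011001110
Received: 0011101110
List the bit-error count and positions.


XOR: 1000100000

2 error(s) at position(s): 0, 4


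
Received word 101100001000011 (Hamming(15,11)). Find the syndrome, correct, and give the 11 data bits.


Syndrome = 14: error at position 14

Data: 10001000001 (corrected bit 14)


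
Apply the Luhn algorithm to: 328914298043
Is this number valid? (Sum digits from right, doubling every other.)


Luhn sum = 61
61 mod 10 = 1

Invalid (Luhn sum mod 10 = 1)


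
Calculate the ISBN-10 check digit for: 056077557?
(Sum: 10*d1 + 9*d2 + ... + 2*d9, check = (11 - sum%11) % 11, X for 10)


Weighted sum: 219
219 mod 11 = 10

Check digit: 1


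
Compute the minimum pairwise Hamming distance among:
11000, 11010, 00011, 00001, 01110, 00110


Comparing all pairs, minimum distance: 1
Can detect 0 errors, correct 0 errors

1


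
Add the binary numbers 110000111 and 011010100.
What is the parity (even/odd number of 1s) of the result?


110000111 = 391
011010100 = 212
Sum = 603 = 1001011011
1s count = 6

even parity (6 ones in 1001011011)


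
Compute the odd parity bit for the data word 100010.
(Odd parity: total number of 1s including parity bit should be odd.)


Number of 1s in data: 2
Parity bit: 1

1


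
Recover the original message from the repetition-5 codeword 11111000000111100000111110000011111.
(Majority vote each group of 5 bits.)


Groups: 11111, 00000, 01111, 00000, 11111, 00000, 11111
Majority votes: 1010101

1010101


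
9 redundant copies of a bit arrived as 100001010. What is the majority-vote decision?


Ones: 3 out of 9
Threshold: 5

0 (3/9 voted 1)


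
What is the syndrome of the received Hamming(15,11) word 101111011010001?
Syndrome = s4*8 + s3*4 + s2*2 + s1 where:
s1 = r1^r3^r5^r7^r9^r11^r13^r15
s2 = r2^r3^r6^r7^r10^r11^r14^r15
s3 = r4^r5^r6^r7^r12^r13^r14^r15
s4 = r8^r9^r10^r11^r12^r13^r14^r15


s1=0, s2=0, s3=0, s4=0

Syndrome = 0 (no error)


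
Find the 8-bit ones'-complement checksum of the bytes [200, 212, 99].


Sum = 511 mod 256 = 255
Complement = 0

0


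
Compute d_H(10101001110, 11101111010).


XOR: 01000110100
Count of 1s: 4

4


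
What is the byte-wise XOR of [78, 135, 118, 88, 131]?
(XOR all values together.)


XOR chain: 78 ^ 135 ^ 118 ^ 88 ^ 131 = 100

100


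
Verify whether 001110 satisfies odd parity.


Number of 1s: 3

Yes, parity is correct (3 ones)


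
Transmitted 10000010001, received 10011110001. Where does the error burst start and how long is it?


XOR: 00011100000

Burst at position 3, length 3


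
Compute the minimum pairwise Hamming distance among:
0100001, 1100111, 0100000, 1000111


Comparing all pairs, minimum distance: 1
Can detect 0 errors, correct 0 errors

1


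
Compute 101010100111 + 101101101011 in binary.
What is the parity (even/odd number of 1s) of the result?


101010100111 = 2727
101101101011 = 2923
Sum = 5650 = 1011000010010
1s count = 5

odd parity (5 ones in 1011000010010)


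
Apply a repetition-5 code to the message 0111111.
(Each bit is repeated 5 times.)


Each bit -> 5 copies

00000111111111111111111111111111111


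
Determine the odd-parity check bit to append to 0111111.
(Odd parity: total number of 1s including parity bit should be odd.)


Number of 1s in data: 6
Parity bit: 1

1


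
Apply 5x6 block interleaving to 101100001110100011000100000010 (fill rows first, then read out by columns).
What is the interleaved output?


Matrix:
  101100
  001110
  100011
  000100
  000010
Read columns: 101000000011000110100110100100

101000000011000110100110100100


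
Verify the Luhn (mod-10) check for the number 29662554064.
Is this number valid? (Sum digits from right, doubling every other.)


Luhn sum = 43
43 mod 10 = 3

Invalid (Luhn sum mod 10 = 3)


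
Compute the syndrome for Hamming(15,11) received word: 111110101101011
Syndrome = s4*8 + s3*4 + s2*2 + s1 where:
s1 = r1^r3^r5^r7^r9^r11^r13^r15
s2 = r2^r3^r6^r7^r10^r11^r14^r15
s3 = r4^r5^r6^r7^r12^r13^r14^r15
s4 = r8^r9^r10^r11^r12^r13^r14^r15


s1=0, s2=0, s3=0, s4=1

Syndrome = 8 (error at position 8)


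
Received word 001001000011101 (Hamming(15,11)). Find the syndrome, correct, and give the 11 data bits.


Syndrome = 0: no error detected

Data: 10100011101 (no errors)


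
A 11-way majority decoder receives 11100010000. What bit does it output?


Ones: 4 out of 11
Threshold: 6

0 (4/11 voted 1)


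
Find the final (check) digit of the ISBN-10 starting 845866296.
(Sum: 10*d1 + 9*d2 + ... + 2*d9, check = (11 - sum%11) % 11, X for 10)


Weighted sum: 325
325 mod 11 = 6

Check digit: 5


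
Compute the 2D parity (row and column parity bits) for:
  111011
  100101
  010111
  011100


Row parities: 1101
Column parities: 010101

Row P: 1101, Col P: 010101, Corner: 1


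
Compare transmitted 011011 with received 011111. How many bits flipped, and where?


XOR: 000100

1 error(s) at position(s): 3


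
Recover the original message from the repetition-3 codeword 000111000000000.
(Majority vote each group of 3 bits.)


Groups: 000, 111, 000, 000, 000
Majority votes: 01000

01000


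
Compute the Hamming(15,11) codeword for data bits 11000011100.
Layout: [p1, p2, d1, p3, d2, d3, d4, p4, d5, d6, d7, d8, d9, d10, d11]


Parity bits: p1=0, p2=0, p3=1, p4=1

001110010011100


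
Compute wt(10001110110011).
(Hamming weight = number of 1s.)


Counting 1s in 10001110110011

8


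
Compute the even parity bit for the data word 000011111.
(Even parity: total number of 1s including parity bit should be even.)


Number of 1s in data: 5
Parity bit: 1

1


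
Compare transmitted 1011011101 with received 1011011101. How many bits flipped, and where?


XOR: 0000000000

0 errors (received matches sent)


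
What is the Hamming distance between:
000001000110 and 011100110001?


XOR: 011101110111
Count of 1s: 9

9


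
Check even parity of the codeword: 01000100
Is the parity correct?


Number of 1s: 2

Yes, parity is correct (2 ones)


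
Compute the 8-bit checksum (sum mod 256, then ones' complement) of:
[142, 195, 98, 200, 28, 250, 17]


Sum = 930 mod 256 = 162
Complement = 93

93


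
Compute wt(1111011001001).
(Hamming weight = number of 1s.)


Counting 1s in 1111011001001

8


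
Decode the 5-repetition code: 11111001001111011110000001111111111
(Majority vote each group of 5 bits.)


Groups: 11111, 00100, 11110, 11110, 00000, 11111, 11111
Majority votes: 1011011

1011011


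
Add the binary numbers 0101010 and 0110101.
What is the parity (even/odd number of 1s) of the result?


0101010 = 42
0110101 = 53
Sum = 95 = 1011111
1s count = 6

even parity (6 ones in 1011111)


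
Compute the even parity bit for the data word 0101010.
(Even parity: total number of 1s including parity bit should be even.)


Number of 1s in data: 3
Parity bit: 1

1


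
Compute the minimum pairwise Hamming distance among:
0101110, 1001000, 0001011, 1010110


Comparing all pairs, minimum distance: 3
Can detect 2 errors, correct 1 errors

3


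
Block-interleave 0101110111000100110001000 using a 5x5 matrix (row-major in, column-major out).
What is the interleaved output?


Matrix:
  01011
  10111
  00010
  01100
  01000
Read columns: 0100010011010101110011000

0100010011010101110011000


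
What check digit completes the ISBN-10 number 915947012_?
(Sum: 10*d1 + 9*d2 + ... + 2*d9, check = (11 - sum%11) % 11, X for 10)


Weighted sum: 268
268 mod 11 = 4

Check digit: 7


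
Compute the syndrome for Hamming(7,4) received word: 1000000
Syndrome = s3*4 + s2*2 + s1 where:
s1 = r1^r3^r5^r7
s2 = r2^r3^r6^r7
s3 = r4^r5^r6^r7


s1=1, s2=0, s3=0

Syndrome = 1 (error at position 1)


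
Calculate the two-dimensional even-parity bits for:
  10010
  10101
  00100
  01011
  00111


Row parities: 01111
Column parities: 01111

Row P: 01111, Col P: 01111, Corner: 0


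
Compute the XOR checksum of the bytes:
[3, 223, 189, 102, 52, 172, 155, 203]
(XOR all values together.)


XOR chain: 3 ^ 223 ^ 189 ^ 102 ^ 52 ^ 172 ^ 155 ^ 203 = 207

207


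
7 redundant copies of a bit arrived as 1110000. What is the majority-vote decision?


Ones: 3 out of 7
Threshold: 4

0 (3/7 voted 1)


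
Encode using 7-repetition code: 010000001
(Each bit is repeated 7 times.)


Each bit -> 7 copies

000000011111110000000000000000000000000000000000000000001111111


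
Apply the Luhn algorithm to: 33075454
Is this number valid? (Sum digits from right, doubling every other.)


Luhn sum = 26
26 mod 10 = 6

Invalid (Luhn sum mod 10 = 6)


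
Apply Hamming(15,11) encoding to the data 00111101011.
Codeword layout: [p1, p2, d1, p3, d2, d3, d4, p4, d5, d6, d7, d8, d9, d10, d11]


Parity bits: p1=1, p2=1, p3=1, p4=1

110101111101011


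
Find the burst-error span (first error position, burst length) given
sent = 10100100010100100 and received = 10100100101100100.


XOR: 00000000111000000

Burst at position 8, length 3


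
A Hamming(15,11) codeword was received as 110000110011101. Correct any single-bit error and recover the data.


Syndrome = 9: error at position 9

Data: 00011011101 (corrected bit 9)


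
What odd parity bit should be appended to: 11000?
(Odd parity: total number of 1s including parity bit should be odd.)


Number of 1s in data: 2
Parity bit: 1

1


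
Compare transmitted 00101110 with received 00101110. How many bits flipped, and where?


XOR: 00000000

0 errors (received matches sent)


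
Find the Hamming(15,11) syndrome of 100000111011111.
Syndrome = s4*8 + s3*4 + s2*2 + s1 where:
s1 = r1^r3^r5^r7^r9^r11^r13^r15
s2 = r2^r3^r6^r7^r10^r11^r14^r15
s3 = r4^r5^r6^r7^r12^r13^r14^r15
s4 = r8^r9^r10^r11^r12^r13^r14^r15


s1=0, s2=0, s3=1, s4=1

Syndrome = 12 (error at position 12)


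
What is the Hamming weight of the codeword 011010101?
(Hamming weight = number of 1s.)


Counting 1s in 011010101

5


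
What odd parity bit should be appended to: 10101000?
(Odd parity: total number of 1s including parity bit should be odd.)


Number of 1s in data: 3
Parity bit: 0

0


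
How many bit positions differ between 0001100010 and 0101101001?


XOR: 0100001011
Count of 1s: 4

4


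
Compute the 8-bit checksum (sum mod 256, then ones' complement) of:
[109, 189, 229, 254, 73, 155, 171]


Sum = 1180 mod 256 = 156
Complement = 99

99


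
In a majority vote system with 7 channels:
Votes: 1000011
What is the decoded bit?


Ones: 3 out of 7
Threshold: 4

0 (3/7 voted 1)


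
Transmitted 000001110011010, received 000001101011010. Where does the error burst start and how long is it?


XOR: 000000011000000

Burst at position 7, length 2


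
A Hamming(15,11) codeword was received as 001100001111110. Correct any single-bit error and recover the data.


Syndrome = 0: no error detected

Data: 10001111110 (no errors)


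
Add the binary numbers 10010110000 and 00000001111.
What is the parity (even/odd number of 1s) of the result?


10010110000 = 1200
00000001111 = 15
Sum = 1215 = 10010111111
1s count = 8

even parity (8 ones in 10010111111)


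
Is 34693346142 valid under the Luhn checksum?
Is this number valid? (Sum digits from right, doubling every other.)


Luhn sum = 53
53 mod 10 = 3

Invalid (Luhn sum mod 10 = 3)


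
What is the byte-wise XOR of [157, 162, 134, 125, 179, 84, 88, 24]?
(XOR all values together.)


XOR chain: 157 ^ 162 ^ 134 ^ 125 ^ 179 ^ 84 ^ 88 ^ 24 = 99

99


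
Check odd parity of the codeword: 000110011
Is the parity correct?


Number of 1s: 4

No, parity error (4 ones)


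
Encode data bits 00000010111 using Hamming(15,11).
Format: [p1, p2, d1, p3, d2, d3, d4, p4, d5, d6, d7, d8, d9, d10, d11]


Parity bits: p1=1, p2=1, p3=1, p4=0

110100000010111


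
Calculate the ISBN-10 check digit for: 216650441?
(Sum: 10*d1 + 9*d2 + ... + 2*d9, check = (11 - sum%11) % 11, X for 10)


Weighted sum: 179
179 mod 11 = 3

Check digit: 8


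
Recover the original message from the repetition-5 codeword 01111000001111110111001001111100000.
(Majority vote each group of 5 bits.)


Groups: 01111, 00000, 11111, 10111, 00100, 11111, 00000
Majority votes: 1011010

1011010


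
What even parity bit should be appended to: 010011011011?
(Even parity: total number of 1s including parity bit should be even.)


Number of 1s in data: 7
Parity bit: 1

1


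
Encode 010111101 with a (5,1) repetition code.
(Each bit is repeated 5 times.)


Each bit -> 5 copies

000001111100000111111111111111111110000011111


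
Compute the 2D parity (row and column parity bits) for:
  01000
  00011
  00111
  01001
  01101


Row parities: 10101
Column parities: 01000

Row P: 10101, Col P: 01000, Corner: 1


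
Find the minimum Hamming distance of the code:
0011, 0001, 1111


Comparing all pairs, minimum distance: 1
Can detect 0 errors, correct 0 errors

1


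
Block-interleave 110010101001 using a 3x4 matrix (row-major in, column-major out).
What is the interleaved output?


Matrix:
  1100
  1010
  1001
Read columns: 111100010001

111100010001


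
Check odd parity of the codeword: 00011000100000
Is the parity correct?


Number of 1s: 3

Yes, parity is correct (3 ones)


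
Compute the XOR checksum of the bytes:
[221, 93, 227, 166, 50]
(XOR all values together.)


XOR chain: 221 ^ 93 ^ 227 ^ 166 ^ 50 = 247

247


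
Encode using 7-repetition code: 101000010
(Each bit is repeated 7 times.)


Each bit -> 7 copies

111111100000001111111000000000000000000000000000011111110000000


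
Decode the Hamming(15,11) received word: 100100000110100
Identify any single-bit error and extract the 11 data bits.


Syndrome = 9: error at position 9

Data: 00001110100 (corrected bit 9)


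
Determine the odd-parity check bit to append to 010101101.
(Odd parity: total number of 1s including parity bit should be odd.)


Number of 1s in data: 5
Parity bit: 0

0


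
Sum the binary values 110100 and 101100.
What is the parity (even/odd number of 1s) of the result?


110100 = 52
101100 = 44
Sum = 96 = 1100000
1s count = 2

even parity (2 ones in 1100000)


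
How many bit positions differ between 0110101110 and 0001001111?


XOR: 0111100001
Count of 1s: 5

5


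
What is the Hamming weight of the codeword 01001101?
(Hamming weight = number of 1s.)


Counting 1s in 01001101

4


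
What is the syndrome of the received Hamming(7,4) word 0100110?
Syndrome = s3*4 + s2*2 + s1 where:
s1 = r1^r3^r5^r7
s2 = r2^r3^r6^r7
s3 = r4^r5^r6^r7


s1=1, s2=0, s3=0

Syndrome = 1 (error at position 1)


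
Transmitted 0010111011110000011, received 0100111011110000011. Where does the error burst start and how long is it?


XOR: 0110000000000000000

Burst at position 1, length 2


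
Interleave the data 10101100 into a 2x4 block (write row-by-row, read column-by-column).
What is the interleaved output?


Matrix:
  1010
  1100
Read columns: 11011000

11011000


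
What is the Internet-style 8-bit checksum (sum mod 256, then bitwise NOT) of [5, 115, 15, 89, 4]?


Sum = 228 mod 256 = 228
Complement = 27

27


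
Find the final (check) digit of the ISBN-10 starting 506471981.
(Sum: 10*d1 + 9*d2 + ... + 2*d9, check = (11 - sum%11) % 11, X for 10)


Weighted sum: 235
235 mod 11 = 4

Check digit: 7


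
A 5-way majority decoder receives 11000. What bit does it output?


Ones: 2 out of 5
Threshold: 3

0 (2/5 voted 1)


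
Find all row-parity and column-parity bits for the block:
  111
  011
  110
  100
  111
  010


Row parities: 100111
Column parities: 011

Row P: 100111, Col P: 011, Corner: 0


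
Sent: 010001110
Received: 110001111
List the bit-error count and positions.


XOR: 100000001

2 error(s) at position(s): 0, 8


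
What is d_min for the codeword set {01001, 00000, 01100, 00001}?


Comparing all pairs, minimum distance: 1
Can detect 0 errors, correct 0 errors

1


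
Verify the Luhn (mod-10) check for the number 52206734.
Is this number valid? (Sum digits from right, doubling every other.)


Luhn sum = 27
27 mod 10 = 7

Invalid (Luhn sum mod 10 = 7)


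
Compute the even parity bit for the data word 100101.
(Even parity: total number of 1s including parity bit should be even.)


Number of 1s in data: 3
Parity bit: 1

1


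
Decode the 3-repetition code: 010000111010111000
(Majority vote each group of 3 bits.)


Groups: 010, 000, 111, 010, 111, 000
Majority votes: 001010

001010


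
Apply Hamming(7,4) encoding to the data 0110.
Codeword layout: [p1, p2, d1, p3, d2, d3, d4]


Parity bits: p1=1, p2=1, p3=0

1100110


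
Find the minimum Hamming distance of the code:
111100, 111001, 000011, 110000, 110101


Comparing all pairs, minimum distance: 2
Can detect 1 errors, correct 0 errors

2


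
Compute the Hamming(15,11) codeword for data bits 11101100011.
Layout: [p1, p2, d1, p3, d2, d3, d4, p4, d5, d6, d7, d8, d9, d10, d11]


Parity bits: p1=0, p2=1, p3=0, p4=0

011011001100011


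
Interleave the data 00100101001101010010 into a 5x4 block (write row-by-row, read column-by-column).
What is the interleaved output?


Matrix:
  0010
  0101
  0011
  0101
  0010
Read columns: 00000010101010101110

00000010101010101110


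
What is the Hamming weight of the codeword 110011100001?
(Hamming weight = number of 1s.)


Counting 1s in 110011100001

6


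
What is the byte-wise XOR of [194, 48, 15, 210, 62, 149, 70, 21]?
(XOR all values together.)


XOR chain: 194 ^ 48 ^ 15 ^ 210 ^ 62 ^ 149 ^ 70 ^ 21 = 215

215


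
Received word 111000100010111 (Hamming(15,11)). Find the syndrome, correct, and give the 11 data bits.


Syndrome = 0: no error detected

Data: 10010010111 (no errors)


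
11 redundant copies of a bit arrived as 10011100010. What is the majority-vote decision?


Ones: 5 out of 11
Threshold: 6

0 (5/11 voted 1)


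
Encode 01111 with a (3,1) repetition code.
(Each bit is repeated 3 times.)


Each bit -> 3 copies

000111111111111


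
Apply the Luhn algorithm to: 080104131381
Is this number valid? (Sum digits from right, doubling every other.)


Luhn sum = 31
31 mod 10 = 1

Invalid (Luhn sum mod 10 = 1)


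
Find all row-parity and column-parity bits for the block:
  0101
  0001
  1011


Row parities: 011
Column parities: 1111

Row P: 011, Col P: 1111, Corner: 0


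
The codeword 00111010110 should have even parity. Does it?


Number of 1s: 6

Yes, parity is correct (6 ones)


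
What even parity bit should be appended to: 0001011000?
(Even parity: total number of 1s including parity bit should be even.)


Number of 1s in data: 3
Parity bit: 1

1


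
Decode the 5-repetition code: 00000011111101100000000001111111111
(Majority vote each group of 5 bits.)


Groups: 00000, 01111, 11011, 00000, 00000, 11111, 11111
Majority votes: 0110011

0110011


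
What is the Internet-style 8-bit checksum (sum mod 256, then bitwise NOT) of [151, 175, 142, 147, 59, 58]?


Sum = 732 mod 256 = 220
Complement = 35

35


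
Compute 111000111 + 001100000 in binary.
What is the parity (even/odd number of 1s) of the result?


111000111 = 455
001100000 = 96
Sum = 551 = 1000100111
1s count = 5

odd parity (5 ones in 1000100111)


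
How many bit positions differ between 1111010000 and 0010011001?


XOR: 1101001001
Count of 1s: 5

5


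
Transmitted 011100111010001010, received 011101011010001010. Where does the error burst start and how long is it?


XOR: 000001100000000000

Burst at position 5, length 2
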